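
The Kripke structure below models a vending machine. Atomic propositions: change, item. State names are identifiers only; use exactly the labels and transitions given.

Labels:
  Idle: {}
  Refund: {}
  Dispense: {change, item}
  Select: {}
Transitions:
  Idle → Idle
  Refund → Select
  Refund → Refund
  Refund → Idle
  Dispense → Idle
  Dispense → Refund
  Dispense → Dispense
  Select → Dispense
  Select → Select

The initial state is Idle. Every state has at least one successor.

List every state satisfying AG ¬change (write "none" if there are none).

States satisfying ¬change: {Idle, Refund, Select}.
States satisfying AG ¬change: {Idle}.

{Idle}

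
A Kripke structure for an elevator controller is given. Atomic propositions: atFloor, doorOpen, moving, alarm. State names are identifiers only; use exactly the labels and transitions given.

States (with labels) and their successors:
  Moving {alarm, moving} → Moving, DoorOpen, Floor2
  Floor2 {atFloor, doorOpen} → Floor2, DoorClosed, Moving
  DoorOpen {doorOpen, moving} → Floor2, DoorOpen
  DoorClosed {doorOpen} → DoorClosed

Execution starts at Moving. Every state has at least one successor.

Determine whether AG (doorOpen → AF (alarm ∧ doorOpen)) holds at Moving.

Does not hold

States satisfying doorOpen → AF (alarm ∧ doorOpen): {Moving}.
States satisfying AG (doorOpen → AF (alarm ∧ doorOpen)): ∅.
DoorClosed is reachable from Moving and violates doorOpen → AF (alarm ∧ doorOpen), so AG fails at Moving.
Moving ∉ Sat(AG (doorOpen → AF (alarm ∧ doorOpen))).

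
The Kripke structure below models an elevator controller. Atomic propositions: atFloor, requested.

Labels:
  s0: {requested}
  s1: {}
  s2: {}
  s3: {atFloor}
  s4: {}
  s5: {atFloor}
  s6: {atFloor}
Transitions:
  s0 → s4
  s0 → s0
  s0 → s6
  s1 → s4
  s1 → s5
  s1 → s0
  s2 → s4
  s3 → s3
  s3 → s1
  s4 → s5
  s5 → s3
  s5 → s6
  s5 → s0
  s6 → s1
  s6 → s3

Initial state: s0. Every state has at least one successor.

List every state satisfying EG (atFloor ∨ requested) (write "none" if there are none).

States satisfying atFloor ∨ requested: {s0, s3, s5, s6}.
States satisfying EG (atFloor ∨ requested): {s0, s3, s5, s6}.

{s0, s3, s5, s6}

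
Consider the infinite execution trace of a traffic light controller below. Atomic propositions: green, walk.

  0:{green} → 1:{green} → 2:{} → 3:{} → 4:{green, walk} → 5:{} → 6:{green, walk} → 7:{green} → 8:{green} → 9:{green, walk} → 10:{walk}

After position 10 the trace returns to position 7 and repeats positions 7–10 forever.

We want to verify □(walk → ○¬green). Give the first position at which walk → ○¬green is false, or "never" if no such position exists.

Check walk → ○¬green at each position in order: 0 ✓, 1 ✓, 2 ✓, 3 ✓, 4 ✓, 5 ✓.
At position 6 the labels are {green, walk} and the next position 7 has {green}, so walk → ○¬green is false there. This is the first violation.

6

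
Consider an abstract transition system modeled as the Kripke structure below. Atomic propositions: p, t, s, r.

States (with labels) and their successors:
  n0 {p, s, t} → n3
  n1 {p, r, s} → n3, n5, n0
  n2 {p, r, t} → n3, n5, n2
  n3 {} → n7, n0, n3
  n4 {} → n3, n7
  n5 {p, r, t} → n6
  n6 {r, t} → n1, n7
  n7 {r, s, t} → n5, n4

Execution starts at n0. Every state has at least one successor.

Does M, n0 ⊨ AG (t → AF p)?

States satisfying t → AF p: {n0, n1, n2, n3, n4, n5}.
States satisfying AG (t → AF p): ∅.
n6 is reachable from n0 and violates t → AF p, so AG fails at n0.
n0 ∉ Sat(AG (t → AF p)).

Violated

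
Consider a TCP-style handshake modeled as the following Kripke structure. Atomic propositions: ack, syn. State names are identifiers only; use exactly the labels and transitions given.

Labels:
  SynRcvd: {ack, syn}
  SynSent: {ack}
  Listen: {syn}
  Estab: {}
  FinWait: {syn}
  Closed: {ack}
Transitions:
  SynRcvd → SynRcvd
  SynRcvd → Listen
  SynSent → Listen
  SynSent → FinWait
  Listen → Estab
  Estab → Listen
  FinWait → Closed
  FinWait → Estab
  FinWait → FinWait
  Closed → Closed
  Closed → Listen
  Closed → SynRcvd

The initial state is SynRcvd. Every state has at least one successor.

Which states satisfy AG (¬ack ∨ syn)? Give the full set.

States satisfying ¬ack ∨ syn: {SynRcvd, Listen, Estab, FinWait}.
States satisfying AG (¬ack ∨ syn): {SynRcvd, Listen, Estab}.

{SynRcvd, Listen, Estab}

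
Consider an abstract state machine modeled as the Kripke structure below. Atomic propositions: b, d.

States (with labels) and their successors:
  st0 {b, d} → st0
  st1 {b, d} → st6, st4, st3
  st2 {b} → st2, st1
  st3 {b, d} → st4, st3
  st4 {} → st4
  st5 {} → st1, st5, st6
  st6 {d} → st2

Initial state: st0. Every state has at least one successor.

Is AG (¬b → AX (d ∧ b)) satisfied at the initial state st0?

States satisfying ¬b → AX (d ∧ b): {st0, st1, st2, st3}.
States satisfying AG (¬b → AX (d ∧ b)): {st0}.
Every state reachable from st0 satisfies ¬b → AX (d ∧ b).
st0 ∈ Sat(AG (¬b → AX (d ∧ b))).

Yes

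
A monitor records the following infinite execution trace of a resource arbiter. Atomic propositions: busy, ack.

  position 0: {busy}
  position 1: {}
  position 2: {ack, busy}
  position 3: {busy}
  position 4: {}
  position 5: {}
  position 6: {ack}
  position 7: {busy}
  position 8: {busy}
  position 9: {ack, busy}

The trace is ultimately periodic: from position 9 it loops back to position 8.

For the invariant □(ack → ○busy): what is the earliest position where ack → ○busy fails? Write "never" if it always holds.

ack → ○busy holds at every position 0..9, and those are all the positions the trace ever visits, so the invariant □(ack → ○busy) is never violated.

never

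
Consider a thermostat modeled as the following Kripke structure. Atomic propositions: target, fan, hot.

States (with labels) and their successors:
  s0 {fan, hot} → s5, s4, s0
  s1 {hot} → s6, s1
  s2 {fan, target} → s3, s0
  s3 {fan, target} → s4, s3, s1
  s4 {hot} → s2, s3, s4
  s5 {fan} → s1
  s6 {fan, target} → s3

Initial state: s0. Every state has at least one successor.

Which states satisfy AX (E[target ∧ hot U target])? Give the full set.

{s6}

States satisfying E[target ∧ hot U target]: {s2, s3, s6}.
States satisfying AX (E[target ∧ hot U target]): {s6}.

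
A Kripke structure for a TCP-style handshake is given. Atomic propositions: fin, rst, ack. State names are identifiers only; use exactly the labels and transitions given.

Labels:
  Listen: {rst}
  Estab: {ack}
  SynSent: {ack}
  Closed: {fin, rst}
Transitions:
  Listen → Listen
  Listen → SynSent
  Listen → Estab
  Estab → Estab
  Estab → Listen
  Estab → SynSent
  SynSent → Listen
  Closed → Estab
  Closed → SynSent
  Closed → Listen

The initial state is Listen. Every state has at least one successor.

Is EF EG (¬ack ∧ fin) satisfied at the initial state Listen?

Violated

States satisfying EG (¬ack ∧ fin): ∅.
States satisfying EF EG (¬ack ∧ fin): ∅.
No suitable path/successor from Listen witnesses the formula.
Listen ∉ Sat(EF EG (¬ack ∧ fin)).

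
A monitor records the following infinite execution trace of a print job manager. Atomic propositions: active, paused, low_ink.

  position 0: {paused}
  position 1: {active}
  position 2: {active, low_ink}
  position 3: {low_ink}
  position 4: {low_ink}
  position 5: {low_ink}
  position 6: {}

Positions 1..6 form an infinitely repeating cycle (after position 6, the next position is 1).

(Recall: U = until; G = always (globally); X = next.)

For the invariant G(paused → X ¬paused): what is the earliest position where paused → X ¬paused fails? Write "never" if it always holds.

never

paused → X ¬paused holds at every position 0..6, and those are all the positions the trace ever visits, so the invariant G(paused → X ¬paused) is never violated.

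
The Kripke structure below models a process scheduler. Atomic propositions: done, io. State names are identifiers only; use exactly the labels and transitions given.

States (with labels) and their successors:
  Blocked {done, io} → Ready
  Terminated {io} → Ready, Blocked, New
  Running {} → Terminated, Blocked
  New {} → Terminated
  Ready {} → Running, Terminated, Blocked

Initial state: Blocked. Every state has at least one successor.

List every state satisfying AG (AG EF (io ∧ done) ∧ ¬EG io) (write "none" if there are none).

{Blocked, Terminated, Running, New, Ready}

States satisfying AG EF (io ∧ done) ∧ ¬EG io: {Blocked, Terminated, Running, New, Ready}.
States satisfying AG (AG EF (io ∧ done) ∧ ¬EG io): {Blocked, Terminated, Running, New, Ready}.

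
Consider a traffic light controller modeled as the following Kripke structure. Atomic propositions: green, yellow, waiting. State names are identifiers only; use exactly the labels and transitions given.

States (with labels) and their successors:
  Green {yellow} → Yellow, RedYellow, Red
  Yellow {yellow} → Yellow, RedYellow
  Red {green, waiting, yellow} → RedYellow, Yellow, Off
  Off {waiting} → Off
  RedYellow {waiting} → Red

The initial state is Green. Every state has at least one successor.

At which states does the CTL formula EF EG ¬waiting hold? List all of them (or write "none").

{Green, Yellow, Red, RedYellow}

States satisfying EG ¬waiting: {Green, Yellow}.
States satisfying EF EG ¬waiting: {Green, Yellow, Red, RedYellow}.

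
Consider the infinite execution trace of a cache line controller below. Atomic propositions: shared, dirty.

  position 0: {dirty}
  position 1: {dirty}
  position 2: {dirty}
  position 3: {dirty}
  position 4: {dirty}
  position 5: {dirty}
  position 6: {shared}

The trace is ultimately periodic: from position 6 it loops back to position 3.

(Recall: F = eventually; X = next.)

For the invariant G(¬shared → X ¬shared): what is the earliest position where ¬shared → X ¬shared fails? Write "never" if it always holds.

Check ¬shared → X ¬shared at each position in order: 0 ✓, 1 ✓, 2 ✓, 3 ✓, 4 ✓.
At position 5 the labels are {dirty} and the next position 6 has {shared}, so ¬shared → X ¬shared is false there. This is the first violation.

5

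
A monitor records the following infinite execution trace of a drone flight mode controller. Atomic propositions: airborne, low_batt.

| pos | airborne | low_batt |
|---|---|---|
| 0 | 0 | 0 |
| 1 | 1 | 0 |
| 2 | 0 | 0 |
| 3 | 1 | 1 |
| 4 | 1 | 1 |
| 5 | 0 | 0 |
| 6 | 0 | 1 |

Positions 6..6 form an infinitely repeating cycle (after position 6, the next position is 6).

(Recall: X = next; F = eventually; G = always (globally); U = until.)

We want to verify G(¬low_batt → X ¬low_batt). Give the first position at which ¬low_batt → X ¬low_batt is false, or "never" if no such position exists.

Check ¬low_batt → X ¬low_batt at each position in order: 0 ✓, 1 ✓.
At position 2 the labels are {} and the next position 3 has {airborne, low_batt}, so ¬low_batt → X ¬low_batt is false there. This is the first violation.

2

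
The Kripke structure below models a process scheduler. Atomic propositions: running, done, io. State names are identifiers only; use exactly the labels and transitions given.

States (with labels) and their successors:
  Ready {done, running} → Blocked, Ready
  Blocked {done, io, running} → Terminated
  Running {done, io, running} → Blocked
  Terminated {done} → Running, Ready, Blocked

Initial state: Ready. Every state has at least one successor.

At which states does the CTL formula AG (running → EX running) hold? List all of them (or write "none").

none

States satisfying running → EX running: {Ready, Running, Terminated}.
States satisfying AG (running → EX running): ∅.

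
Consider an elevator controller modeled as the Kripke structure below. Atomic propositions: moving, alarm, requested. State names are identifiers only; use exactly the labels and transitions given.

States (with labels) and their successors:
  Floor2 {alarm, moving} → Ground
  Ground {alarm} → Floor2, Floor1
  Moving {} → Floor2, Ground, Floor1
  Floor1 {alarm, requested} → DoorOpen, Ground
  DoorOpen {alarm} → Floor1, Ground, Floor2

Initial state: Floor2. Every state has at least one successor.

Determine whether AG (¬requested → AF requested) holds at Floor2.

No

States satisfying ¬requested → AF requested: {Floor1}.
States satisfying AG (¬requested → AF requested): ∅.
DoorOpen is reachable from Floor2 and violates ¬requested → AF requested, so AG fails at Floor2.
Floor2 ∉ Sat(AG (¬requested → AF requested)).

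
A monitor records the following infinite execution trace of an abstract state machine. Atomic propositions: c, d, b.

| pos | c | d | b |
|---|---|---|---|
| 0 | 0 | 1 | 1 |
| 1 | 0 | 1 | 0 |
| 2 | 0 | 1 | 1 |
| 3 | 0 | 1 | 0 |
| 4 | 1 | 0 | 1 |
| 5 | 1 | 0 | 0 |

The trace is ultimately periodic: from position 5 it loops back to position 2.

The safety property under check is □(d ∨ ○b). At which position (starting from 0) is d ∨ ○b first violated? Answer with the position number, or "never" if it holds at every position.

4

Check d ∨ ○b at each position in order: 0 ✓, 1 ✓, 2 ✓, 3 ✓.
At position 4 the labels are {b, c} and the next position 5 has {c}, so d ∨ ○b is false there. This is the first violation.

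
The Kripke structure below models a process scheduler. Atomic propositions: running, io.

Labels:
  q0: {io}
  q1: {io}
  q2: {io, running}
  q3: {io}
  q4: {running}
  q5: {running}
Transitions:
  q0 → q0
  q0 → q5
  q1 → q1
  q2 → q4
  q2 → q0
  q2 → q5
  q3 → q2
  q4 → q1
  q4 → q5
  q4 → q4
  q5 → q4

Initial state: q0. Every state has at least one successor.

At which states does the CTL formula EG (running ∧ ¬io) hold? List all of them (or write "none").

{q4, q5}

States satisfying running ∧ ¬io: {q4, q5}.
States satisfying EG (running ∧ ¬io): {q4, q5}.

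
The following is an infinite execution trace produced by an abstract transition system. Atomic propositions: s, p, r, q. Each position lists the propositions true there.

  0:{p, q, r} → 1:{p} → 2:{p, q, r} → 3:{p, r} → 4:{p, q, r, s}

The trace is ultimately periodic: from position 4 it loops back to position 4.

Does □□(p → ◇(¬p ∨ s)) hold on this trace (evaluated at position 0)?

□(p → ◇(¬p ∨ s)) holds at every position 0..4, and those are all positions ever visited, so □□(p → ◇(¬p ∨ s)) holds.

Holds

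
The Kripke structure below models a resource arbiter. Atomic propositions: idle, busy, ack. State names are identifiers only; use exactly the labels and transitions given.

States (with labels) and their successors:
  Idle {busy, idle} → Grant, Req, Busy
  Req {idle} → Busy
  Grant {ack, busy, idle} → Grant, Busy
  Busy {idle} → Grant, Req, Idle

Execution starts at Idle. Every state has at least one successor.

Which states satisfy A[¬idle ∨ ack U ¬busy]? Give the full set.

{Req, Busy}

States satisfying ¬idle ∨ ack: {Grant}.
States satisfying ¬busy: {Req, Busy}.
States satisfying A[¬idle ∨ ack U ¬busy]: {Req, Busy}.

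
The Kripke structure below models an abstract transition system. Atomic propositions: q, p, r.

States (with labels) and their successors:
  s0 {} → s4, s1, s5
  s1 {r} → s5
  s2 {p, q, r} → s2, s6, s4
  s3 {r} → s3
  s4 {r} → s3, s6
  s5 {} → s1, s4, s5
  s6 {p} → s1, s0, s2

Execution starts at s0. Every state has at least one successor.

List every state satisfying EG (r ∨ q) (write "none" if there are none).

{s2, s3, s4}

States satisfying r ∨ q: {s1, s2, s3, s4}.
States satisfying EG (r ∨ q): {s2, s3, s4}.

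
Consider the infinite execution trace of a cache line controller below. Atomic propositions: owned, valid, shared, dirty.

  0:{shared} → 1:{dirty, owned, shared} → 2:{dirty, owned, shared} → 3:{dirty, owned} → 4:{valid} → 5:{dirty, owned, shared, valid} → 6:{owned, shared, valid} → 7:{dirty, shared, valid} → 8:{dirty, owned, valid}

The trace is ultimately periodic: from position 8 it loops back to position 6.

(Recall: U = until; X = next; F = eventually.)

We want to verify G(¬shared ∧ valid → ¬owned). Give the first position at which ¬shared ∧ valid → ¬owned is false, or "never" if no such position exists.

Check ¬shared ∧ valid → ¬owned at each position in order: 0 ✓, 1 ✓, 2 ✓, 3 ✓, 4 ✓, 5 ✓, 6 ✓, 7 ✓.
At position 8 the labels are {dirty, owned, valid}, so ¬shared ∧ valid → ¬owned is false there. This is the first violation.

8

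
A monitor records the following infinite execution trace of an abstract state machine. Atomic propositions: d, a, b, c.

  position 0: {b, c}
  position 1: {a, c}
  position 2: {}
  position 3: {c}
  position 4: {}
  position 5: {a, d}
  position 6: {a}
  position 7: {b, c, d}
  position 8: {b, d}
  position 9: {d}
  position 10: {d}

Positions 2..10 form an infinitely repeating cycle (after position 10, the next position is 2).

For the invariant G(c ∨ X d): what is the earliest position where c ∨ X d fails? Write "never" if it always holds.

Check c ∨ X d at each position in order: 0 ✓, 1 ✓.
At position 2 the labels are {} and the next position 3 has {c}, so c ∨ X d is false there. This is the first violation.

2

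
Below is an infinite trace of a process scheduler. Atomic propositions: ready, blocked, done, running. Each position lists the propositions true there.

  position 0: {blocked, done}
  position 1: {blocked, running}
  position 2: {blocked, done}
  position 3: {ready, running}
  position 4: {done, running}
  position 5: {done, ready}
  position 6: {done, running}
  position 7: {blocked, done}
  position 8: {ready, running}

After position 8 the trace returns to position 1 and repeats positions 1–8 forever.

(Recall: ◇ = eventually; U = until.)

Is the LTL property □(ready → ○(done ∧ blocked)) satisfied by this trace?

ready → ○(done ∧ blocked) must hold at every position from 0 onward. It fails at position 3, so □(ready → ○(done ∧ blocked)) is false.
Positions where ready holds: 3, 5, 8.
Check ○(done ∧ blocked) at each: 3→fails, 5→fails, 8→fails.

No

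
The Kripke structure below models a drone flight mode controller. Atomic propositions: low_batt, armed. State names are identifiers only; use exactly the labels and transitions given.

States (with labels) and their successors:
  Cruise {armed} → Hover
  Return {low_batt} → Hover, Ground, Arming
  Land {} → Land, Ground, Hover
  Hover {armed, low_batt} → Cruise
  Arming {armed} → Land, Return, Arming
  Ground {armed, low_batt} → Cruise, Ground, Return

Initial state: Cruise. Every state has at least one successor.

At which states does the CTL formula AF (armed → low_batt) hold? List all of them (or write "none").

{Cruise, Return, Land, Hover, Ground}

States satisfying armed → low_batt: {Return, Land, Hover, Ground}.
States satisfying AF (armed → low_batt): {Cruise, Return, Land, Hover, Ground}.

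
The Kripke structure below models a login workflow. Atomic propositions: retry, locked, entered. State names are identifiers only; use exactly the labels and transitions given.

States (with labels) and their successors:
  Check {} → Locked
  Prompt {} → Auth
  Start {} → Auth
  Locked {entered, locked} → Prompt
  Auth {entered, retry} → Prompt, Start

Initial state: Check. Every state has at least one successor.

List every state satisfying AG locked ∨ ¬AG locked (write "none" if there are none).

States satisfying locked: {Locked}.
States satisfying AG locked: ∅.
States satisfying ¬AG locked: {Check, Prompt, Start, Locked, Auth}.
States satisfying AG locked ∨ ¬AG locked: {Check, Prompt, Start, Locked, Auth}.

{Check, Prompt, Start, Locked, Auth}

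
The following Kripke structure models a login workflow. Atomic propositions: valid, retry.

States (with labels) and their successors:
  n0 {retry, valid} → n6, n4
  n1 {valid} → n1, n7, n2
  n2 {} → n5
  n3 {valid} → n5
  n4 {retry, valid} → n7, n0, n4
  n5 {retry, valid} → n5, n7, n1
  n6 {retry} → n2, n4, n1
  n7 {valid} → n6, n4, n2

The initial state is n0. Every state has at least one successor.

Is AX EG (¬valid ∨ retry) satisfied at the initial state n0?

States satisfying EG (¬valid ∨ retry): {n0, n2, n4, n5, n6}.
States satisfying AX EG (¬valid ∨ retry): {n0, n2, n3, n7}.
n0 ∈ Sat(AX EG (¬valid ∨ retry)).

Yes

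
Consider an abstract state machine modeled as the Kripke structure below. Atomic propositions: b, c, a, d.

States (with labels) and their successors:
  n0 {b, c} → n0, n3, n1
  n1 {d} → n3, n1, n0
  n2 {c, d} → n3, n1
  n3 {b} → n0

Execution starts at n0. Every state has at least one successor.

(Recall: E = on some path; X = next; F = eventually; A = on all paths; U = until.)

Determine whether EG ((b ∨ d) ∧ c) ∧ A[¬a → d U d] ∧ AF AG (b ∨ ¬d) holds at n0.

States satisfying (b ∨ d) ∧ c: {n0, n2}.
States satisfying EG ((b ∨ d) ∧ c): {n0}.
States satisfying ¬a → d: {n1, n2}.
States satisfying d: {n1, n2}.
States satisfying A[¬a → d U d]: {n1, n2}.
States satisfying EG ((b ∨ d) ∧ c) ∧ A[¬a → d U d]: ∅.
States satisfying AG (b ∨ ¬d): ∅.
States satisfying AF AG (b ∨ ¬d): ∅.
States satisfying EG ((b ∨ d) ∧ c) ∧ A[¬a → d U d] ∧ AF AG (b ∨ ¬d): ∅.
n0 ∉ Sat(EG ((b ∨ d) ∧ c) ∧ A[¬a → d U d] ∧ AF AG (b ∨ ¬d)).

No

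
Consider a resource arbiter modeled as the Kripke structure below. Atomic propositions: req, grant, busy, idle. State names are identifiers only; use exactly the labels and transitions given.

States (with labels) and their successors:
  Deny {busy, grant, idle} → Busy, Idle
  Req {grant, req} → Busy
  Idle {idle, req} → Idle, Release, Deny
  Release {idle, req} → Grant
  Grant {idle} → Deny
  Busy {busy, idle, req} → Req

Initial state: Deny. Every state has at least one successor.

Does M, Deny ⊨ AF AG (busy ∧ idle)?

Violated

States satisfying AG (busy ∧ idle): ∅.
States satisfying AF AG (busy ∧ idle): ∅.
There is a path from Deny along which AG (busy ∧ idle) never holds.
Deny ∉ Sat(AF AG (busy ∧ idle)).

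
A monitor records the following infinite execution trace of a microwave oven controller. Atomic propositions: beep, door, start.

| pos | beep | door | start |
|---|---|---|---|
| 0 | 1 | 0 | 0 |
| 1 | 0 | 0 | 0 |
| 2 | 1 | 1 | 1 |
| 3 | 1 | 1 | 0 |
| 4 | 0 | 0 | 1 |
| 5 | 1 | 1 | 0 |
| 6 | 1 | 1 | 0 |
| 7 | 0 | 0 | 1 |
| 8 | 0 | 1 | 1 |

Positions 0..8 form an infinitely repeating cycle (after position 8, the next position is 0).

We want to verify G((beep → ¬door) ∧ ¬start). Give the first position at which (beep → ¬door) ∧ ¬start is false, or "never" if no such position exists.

2

Check (beep → ¬door) ∧ ¬start at each position in order: 0 ✓, 1 ✓.
At position 2 the labels are {beep, door, start}, so (beep → ¬door) ∧ ¬start is false there. This is the first violation.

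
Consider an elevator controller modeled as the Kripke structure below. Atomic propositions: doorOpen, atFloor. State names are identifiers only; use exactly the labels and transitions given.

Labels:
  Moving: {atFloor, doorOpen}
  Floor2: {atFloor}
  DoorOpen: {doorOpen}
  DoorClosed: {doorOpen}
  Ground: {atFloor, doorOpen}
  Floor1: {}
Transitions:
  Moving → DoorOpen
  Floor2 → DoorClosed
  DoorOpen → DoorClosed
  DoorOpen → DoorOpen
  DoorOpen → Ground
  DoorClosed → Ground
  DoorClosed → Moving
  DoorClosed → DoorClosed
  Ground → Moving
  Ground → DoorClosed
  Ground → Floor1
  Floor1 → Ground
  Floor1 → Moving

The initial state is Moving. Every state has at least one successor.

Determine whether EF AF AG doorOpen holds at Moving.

States satisfying AF AG doorOpen: ∅.
States satisfying EF AF AG doorOpen: ∅.
No suitable path/successor from Moving witnesses the formula.
Moving ∉ Sat(EF AF AG doorOpen).

Violated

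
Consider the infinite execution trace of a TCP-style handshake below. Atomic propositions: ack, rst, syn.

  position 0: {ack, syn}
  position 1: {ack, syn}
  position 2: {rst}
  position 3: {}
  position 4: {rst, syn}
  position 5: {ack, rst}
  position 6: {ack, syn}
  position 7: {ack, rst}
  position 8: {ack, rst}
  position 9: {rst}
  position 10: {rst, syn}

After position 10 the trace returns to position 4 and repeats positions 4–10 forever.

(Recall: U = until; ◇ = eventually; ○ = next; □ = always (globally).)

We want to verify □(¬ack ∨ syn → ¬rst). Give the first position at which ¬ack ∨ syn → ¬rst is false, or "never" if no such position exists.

Check ¬ack ∨ syn → ¬rst at each position in order: 0 ✓, 1 ✓.
At position 2 the labels are {rst}, so ¬ack ∨ syn → ¬rst is false there. This is the first violation.

2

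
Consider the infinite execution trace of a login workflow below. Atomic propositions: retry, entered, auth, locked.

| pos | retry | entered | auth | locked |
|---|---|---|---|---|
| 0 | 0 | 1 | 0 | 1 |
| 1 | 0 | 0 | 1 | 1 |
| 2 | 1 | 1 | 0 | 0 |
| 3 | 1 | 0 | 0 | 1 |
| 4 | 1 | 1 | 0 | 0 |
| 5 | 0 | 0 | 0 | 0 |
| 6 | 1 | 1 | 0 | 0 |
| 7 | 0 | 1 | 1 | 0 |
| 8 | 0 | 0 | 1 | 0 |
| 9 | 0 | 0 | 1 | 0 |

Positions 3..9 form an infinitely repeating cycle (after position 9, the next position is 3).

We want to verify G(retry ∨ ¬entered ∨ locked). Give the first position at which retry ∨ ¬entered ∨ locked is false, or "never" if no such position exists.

Check retry ∨ ¬entered ∨ locked at each position in order: 0 ✓, 1 ✓, 2 ✓, 3 ✓, 4 ✓, 5 ✓, 6 ✓.
At position 7 the labels are {auth, entered}, so retry ∨ ¬entered ∨ locked is false there. This is the first violation.

7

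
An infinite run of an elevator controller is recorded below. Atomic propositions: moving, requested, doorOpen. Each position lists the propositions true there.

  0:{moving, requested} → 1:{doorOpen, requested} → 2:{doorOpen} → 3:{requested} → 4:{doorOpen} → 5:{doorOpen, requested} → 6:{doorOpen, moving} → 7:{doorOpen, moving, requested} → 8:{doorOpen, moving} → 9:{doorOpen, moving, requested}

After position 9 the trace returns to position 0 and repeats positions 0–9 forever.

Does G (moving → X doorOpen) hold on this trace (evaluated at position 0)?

moving → X doorOpen must hold at every position from 0 onward. It fails at position 9, so G (moving → X doorOpen) is false.
Positions where moving holds: 0, 6, 7, 8, 9.
Check X doorOpen at each: 0→ok, 6→ok, 7→ok, 8→ok, 9→fails.

Does not hold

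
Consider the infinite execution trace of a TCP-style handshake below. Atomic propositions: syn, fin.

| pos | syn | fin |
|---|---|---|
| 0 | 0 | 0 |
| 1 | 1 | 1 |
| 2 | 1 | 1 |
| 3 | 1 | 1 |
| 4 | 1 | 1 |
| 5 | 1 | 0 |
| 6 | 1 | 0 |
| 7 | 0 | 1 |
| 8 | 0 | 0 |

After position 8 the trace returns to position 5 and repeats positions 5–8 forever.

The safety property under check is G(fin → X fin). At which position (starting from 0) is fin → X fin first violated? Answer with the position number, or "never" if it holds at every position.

Check fin → X fin at each position in order: 0 ✓, 1 ✓, 2 ✓, 3 ✓.
At position 4 the labels are {fin, syn} and the next position 5 has {syn}, so fin → X fin is false there. This is the first violation.

4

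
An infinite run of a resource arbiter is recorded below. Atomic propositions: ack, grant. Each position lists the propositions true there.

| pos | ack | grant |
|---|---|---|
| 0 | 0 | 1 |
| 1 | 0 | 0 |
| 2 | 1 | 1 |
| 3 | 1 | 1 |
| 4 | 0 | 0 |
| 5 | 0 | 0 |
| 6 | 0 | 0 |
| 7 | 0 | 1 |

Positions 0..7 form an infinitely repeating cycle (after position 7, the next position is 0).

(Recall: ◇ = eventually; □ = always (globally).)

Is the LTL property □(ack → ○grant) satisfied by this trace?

ack → ○grant must hold at every position from 0 onward. It fails at position 3, so □(ack → ○grant) is false.
Positions where ack holds: 2, 3.
Check ○grant at each: 2→ok, 3→fails.

Does not hold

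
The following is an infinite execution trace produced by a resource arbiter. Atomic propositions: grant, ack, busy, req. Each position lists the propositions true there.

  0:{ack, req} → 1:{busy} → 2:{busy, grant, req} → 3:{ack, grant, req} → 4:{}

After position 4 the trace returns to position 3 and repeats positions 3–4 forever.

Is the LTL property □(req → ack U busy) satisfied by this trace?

req → ack U busy must hold at every position from 0 onward. It fails at position 3, so □(req → ack U busy) is false.
Positions where req holds: 0, 2, 3.
Check ack U busy at each: 0→ok, 2→ok, 3→fails.

Does not hold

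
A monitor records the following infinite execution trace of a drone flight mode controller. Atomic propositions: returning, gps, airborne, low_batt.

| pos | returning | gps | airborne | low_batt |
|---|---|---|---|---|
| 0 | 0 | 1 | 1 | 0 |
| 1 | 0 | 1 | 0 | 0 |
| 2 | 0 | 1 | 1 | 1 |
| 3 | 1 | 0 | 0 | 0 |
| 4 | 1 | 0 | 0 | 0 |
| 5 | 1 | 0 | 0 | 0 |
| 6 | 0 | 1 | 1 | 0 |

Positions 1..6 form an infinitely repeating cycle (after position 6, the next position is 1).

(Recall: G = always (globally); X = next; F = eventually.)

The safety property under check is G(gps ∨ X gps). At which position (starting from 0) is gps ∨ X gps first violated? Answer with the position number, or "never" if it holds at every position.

Check gps ∨ X gps at each position in order: 0 ✓, 1 ✓, 2 ✓.
At position 3 the labels are {returning} and the next position 4 has {returning}, so gps ∨ X gps is false there. This is the first violation.

3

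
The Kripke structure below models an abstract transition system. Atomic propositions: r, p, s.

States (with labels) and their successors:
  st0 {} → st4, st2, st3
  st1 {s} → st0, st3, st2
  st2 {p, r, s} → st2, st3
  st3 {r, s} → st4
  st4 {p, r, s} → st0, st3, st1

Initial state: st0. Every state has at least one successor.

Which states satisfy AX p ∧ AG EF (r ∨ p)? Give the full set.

{st3}

States satisfying p: {st2, st4}.
States satisfying AX p: {st3}.
States satisfying EF (r ∨ p): {st0, st1, st2, st3, st4}.
States satisfying AG EF (r ∨ p): {st0, st1, st2, st3, st4}.
States satisfying AX p ∧ AG EF (r ∨ p): {st3}.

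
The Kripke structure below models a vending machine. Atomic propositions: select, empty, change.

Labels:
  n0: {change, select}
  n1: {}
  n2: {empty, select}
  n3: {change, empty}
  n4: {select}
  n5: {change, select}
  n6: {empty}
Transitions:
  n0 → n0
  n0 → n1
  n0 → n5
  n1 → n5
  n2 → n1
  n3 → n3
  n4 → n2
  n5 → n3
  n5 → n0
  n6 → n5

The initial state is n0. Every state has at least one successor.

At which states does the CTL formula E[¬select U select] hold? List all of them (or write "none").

States satisfying ¬select: {n1, n3, n6}.
States satisfying select: {n0, n2, n4, n5}.
States satisfying E[¬select U select]: {n0, n1, n2, n4, n5, n6}.

{n0, n1, n2, n4, n5, n6}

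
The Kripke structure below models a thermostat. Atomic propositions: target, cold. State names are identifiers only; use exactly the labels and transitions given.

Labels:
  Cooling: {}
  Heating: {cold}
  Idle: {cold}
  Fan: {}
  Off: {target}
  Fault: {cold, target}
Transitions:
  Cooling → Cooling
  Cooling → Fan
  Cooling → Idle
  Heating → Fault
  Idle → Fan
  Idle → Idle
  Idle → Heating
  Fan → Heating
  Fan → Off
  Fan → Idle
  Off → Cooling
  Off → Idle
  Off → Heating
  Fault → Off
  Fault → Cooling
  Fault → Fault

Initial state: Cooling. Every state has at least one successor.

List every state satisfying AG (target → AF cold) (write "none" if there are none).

States satisfying target → AF cold: {Cooling, Heating, Idle, Fan, Fault}.
States satisfying AG (target → AF cold): ∅.

none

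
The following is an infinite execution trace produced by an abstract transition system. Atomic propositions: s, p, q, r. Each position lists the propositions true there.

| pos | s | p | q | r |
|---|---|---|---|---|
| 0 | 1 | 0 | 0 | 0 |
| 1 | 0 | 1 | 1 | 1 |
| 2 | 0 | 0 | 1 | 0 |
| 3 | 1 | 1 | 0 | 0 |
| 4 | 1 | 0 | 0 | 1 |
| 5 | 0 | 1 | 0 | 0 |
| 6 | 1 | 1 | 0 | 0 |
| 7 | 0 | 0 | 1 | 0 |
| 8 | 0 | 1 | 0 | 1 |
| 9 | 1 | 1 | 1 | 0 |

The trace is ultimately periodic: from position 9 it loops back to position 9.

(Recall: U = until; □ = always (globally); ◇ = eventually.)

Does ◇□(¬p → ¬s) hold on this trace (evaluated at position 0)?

Holds

□(¬p → ¬s) holds at position 5, which is reachable from 0, so ◇□(¬p → ¬s) holds.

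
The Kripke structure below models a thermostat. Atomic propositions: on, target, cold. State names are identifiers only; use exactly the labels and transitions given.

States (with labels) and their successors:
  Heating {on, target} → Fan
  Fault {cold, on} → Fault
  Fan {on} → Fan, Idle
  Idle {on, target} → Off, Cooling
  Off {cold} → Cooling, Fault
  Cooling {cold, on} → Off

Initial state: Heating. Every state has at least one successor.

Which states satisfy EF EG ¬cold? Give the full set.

States satisfying EG ¬cold: {Heating, Fan}.
States satisfying EF EG ¬cold: {Heating, Fan}.

{Heating, Fan}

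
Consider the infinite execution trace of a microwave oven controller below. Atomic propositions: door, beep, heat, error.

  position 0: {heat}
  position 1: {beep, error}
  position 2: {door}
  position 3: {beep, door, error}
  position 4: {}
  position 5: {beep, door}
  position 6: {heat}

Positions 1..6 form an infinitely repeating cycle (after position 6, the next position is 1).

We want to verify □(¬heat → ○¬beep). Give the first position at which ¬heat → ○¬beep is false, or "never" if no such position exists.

Check ¬heat → ○¬beep at each position in order: 0 ✓, 1 ✓.
At position 2 the labels are {door} and the next position 3 has {beep, door, error}, so ¬heat → ○¬beep is false there. This is the first violation.

2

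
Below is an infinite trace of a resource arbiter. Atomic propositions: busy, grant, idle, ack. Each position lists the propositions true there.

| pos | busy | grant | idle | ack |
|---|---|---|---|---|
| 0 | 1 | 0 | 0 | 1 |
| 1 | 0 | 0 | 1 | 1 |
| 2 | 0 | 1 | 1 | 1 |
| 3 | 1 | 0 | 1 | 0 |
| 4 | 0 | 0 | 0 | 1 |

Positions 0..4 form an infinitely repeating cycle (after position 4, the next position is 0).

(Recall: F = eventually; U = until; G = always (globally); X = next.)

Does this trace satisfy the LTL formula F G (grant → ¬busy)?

Yes

G (grant → ¬busy) holds at position 0, which is reachable from 0, so F G (grant → ¬busy) holds.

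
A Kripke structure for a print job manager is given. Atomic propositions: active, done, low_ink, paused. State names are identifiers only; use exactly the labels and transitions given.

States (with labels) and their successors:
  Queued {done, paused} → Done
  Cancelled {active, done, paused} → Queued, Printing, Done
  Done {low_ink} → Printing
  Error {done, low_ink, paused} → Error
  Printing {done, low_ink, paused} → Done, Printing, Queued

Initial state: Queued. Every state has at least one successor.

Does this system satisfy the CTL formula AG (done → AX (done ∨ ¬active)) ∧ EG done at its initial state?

States satisfying done → AX (done ∨ ¬active): {Queued, Cancelled, Done, Error, Printing}.
States satisfying AG (done → AX (done ∨ ¬active)): {Queued, Cancelled, Done, Error, Printing}.
States satisfying done: {Queued, Cancelled, Error, Printing}.
States satisfying EG done: {Cancelled, Error, Printing}.
States satisfying AG (done → AX (done ∨ ¬active)) ∧ EG done: {Cancelled, Error, Printing}.
Queued ∉ Sat(AG (done → AX (done ∨ ¬active)) ∧ EG done).

Does not hold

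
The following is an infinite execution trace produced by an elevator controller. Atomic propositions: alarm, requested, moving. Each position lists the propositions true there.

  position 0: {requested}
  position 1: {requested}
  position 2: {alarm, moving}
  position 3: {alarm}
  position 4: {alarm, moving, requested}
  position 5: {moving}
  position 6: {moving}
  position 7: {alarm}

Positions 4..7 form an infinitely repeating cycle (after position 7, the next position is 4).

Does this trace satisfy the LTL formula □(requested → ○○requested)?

requested → ○○requested must hold at every position from 0 onward. It fails at position 0, so □(requested → ○○requested) is false.
Positions where requested holds: 0, 1, 4.
Check ○○requested at each: 0→fails, 1→fails, 4→fails.

Does not hold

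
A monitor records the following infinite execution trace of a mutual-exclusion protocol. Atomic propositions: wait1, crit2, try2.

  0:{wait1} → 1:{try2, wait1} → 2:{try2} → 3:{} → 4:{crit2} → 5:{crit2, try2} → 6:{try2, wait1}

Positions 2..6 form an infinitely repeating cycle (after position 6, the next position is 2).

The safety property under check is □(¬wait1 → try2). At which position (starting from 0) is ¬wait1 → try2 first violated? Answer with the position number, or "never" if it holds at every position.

Check ¬wait1 → try2 at each position in order: 0 ✓, 1 ✓, 2 ✓.
At position 3 the labels are {}, so ¬wait1 → try2 is false there. This is the first violation.

3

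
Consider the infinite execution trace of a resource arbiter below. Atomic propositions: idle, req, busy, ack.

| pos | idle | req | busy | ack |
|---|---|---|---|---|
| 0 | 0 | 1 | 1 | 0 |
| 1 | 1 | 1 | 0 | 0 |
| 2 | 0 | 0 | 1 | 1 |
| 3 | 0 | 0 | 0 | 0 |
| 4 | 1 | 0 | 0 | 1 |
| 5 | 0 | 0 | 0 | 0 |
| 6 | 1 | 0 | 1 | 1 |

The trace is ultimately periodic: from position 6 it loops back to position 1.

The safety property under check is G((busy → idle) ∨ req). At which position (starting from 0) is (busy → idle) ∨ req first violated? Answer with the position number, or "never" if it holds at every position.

Check (busy → idle) ∨ req at each position in order: 0 ✓, 1 ✓.
At position 2 the labels are {ack, busy}, so (busy → idle) ∨ req is false there. This is the first violation.

2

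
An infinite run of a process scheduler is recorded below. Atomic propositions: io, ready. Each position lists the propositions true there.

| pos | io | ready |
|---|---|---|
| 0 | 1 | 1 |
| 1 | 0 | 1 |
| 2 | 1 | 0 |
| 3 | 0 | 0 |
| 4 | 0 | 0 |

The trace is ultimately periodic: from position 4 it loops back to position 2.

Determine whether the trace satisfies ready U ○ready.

Satisfied

Walking from position 0: ○ready first holds at position 0, and ready holds at every earlier position along the way, so ready U ○ready holds.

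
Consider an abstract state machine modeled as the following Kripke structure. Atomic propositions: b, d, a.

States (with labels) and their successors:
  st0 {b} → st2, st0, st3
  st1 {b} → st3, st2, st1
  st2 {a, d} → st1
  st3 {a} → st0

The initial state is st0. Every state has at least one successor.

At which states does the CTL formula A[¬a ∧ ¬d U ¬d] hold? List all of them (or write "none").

{st0, st1, st3}

States satisfying ¬a ∧ ¬d: {st0, st1}.
States satisfying ¬d: {st0, st1, st3}.
States satisfying A[¬a ∧ ¬d U ¬d]: {st0, st1, st3}.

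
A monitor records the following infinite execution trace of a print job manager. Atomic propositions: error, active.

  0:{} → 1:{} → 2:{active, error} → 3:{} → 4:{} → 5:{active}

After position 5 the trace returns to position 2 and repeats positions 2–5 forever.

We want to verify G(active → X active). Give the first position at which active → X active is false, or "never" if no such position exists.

2

Check active → X active at each position in order: 0 ✓, 1 ✓.
At position 2 the labels are {active, error} and the next position 3 has {}, so active → X active is false there. This is the first violation.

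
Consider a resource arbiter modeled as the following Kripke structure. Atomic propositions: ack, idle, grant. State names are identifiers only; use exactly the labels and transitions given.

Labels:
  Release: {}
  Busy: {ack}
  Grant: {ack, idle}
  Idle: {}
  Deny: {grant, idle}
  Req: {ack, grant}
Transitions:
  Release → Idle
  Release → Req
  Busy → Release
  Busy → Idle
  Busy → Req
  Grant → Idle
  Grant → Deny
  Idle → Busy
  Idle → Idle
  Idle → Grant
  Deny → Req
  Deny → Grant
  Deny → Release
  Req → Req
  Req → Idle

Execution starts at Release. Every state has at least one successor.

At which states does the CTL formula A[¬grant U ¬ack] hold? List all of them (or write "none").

States satisfying ¬grant: {Release, Busy, Grant, Idle}.
States satisfying ¬ack: {Release, Idle, Deny}.
States satisfying A[¬grant U ¬ack]: {Release, Grant, Idle, Deny}.

{Release, Grant, Idle, Deny}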